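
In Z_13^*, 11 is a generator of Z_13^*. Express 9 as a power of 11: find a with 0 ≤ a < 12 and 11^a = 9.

Successive powers of 11 modulo 13:
  11^0=1  11^1=11  11^2=4  11^3=5  11^4=3  11^5=7
  11^6=12  11^7=2  11^8=9
So 11^8 ≡ 9 (mod 13), giving a = 8.

8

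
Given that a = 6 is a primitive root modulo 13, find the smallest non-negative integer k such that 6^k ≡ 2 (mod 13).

5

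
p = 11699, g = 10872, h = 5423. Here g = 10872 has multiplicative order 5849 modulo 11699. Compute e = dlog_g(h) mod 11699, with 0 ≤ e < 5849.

4985

Baby-step giant-step with m = ceil(sqrt(5849)) = 77.
Baby table (10872^j mod 11699 for j=0..76):
  0:1  1:10872  2:5387  3:2270  4:6249  5:3035  6:5340  7:6042
  8:10438  9:1636  10:4112  11:3785  12:5137  13:10137  14:4884  15:8786
  16:10756  17:7727  18:9124  19:307  20:3489  21:4250  22:6649  23:11506
  24:7524  25:1520  26:6452  27:10639  28:10894  29:10591  30:3794  31:9393
  32:125  33:1916  34:6532  35:2974  36:8991  37:5007  38:657  39:6514
  40:6161  41:5617  42:10943  43:5165  44:10379  45:3633  46:2152  47:10243
  48:10814  49:6557  50:5697  51:3278  52:3262  53:4795  54:496  55:10972
  56:4580  57:2816  58:10968  59:7888  60:4666  61:1888  62:6290  63:4225
  64:3926  65:5520  66:9269  67:9081  68:771  69:5828  70:232  71:7019
  72:9690  73:185  74:10791  75:2180  76:10485
Giant step factor: 10872^(-77) ≡ 11102 (mod 11699).
Scan 5423·11102^i mod 11699 for i = 0, 1, …:
  i=0: 5423   i=1: 3092   i=2: 2518   i=3: 5925
  i=4: 7572   i=5: 7029   i=6: 3628   i=7: 10098
  i=8: 8178   i=9: 7916     …   i=63: 10009
  i=64: 2816
Match at i=64, j=57: e = 64·77 + 57 = 4985.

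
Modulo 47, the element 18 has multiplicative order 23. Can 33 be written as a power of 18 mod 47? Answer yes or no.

⟨18⟩ has order 23; its elements mod 47 are {1, 2, 3, 4, 6, 7, 8, 9, 12, 14, 16, 17, 18, 21, 24, 25, 27, 28, 32, 34, 36, 37, 42}.
33 is not in this set.

no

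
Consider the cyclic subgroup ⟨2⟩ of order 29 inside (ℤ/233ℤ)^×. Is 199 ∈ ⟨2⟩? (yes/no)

no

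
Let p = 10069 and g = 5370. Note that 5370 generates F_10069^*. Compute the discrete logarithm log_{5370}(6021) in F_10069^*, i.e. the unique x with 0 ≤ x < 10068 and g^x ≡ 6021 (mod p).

Baby-step giant-step with m = ceil(sqrt(10068)) = 101.
Baby table (5370^j mod 10069 for j=0..100):
  0:1  1:5370  2:9353  3:1438  4:9206  5:7499  6:3699  7:7562
  8:9732  9:2730  10:9705  11:8775  12:8899  13:156  14:1993  15:9132
  16:2810  17:6338  18:1840  19:3111  20:1599  21:7842  22:2982  23:3630
  24:9585  25:8791  26:4198  27:8838  28:4863  29:5393  30:1966  31:5108
  32:2004  33:7788  34:5003  35:2018  36:2416  37:5048  38:2012  39:403
  40:9344  41:3453  42:5581  43:4626  44:1397  45:485  46:6648  47:5155
  48:2669  49:4343  50:2106  51:1733  52:2454  53:7728  54:5011  55:4702
  56:6757  57:6483  58:5177  59:10050  60:8729  61:3535  62:2885  63:6328
  64:8554  65:202  66:7357  67:6403  68:8544  69:6916  70:4448  71:2092
  72:7105  73:2409  74:7734  75:7024  76:406  77:5316  78:1305  79:9895
  80:2037  81:3756  82:1513  83:9196  84:4144  85:790  86:3251  87:8293
  88:8292  89:2922  90:3638  91:2200  92:3063  93:5633  94:1934  95:4441
  96:4778  97:2048  98:2412  99:3706  100:4876
Giant step factor: 5370^(-101) ≡ 4034 (mod 10069).
Scan 6021·4034^i mod 10069 for i = 0, 1, …:
  i=0: 6021   i=1: 2286   i=2: 8589   i=3: 597
  i=4: 1807   i=5: 9551   i=6: 4740   i=7: 129
  i=8: 6867   i=9: 1659     …   i=36: 528
  i=37: 5393
Match at i=37, j=29: x = 37·101 + 29 = 3766.

3766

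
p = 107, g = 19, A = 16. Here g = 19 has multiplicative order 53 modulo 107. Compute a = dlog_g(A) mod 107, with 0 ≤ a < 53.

Successive powers of 19 modulo 107:
  19^0=1  19^1=19  19^2=40  19^3=11  19^4=102  19^5=12
  19^6=14  19^7=52  19^8=25  19^9=47  19^10=37  19^11=61
  19^12=89  19^13=86  19^14=29  19^15=16
So 19^15 ≡ 16 (mod 107), giving a = 15.

15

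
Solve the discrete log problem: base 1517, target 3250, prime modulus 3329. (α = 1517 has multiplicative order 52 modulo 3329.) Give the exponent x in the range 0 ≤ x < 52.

Baby-step giant-step with m = ceil(sqrt(52)) = 8.
Baby table (1517^j mod 3329 for j=0..7):
  0:1  1:1517  2:950  3:3022  4:341  5:1302  6:1037  7:1841
Giant step factor: 1517^(-8) ≡ 754 (mod 3329).
Scan 3250·754^i mod 3329 for i = 0, 1, …:
  i=0: 3250   i=1: 356   i=2: 2104   i=3: 1812
  i=4: 1358   i=5: 1929   i=6: 3022
Match at i=6, j=3: x = 6·8 + 3 = 51.

51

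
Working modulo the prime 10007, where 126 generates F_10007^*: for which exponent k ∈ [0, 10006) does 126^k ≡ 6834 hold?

Baby-step giant-step with m = ceil(sqrt(10006)) = 101.
Baby table (126^j mod 10007 for j=0..100):
  0:1  1:126  2:5869  3:8983  4:1067  5:4351  6:7848  7:8162
  8:7698  9:9276  10:7964  11:2764  12:8026  13:569  14:1645  15:7130
  16:7757  17:6703  18:3990  19:2390  20:930  21:7103  22:4355  23:8352
  24:1617  25:3602  26:3537  27:5354  28:4135  29:646  30:1340  31:8728
  32:8965  33:8806  34:8786  35:6266  36:8970  37:9436  38:8110  39:1146
  40:4298  41:1170  42:7322  43:1928  44:2760  45:7522  46:7114  47:5741
  48:2862  49:360  50:5332  51:1363  52:1619  53:3854  54:5268  55:3306
  56:6269  57:9348  58:7029  59:5038  60:4347  61:7344  62:4700  63:1787
  64:5008  65:567  66:1393  67:5399  68:9805  69:4569  70:5295  71:6708
  72:4620  73:1714  74:5817  75:2431  76:6096  77:7564  78:2399  79:2064
  80:9889  81:5146  82:7948  83:748  84:4185  85:6946  86:4587  87:7563
  88:2273  89:6202  90:906  91:4079  92:3597  93:2907  94:6030  95:9255
  96:5318  97:9606  98:9516  99:8183  100:337
Giant step factor: 126^(-101) ≡ 1994 (mod 10007).
Scan 6834·1994^i mod 10007 for i = 0, 1, …:
  i=0: 6834   i=1: 7469   i=2: 2770   i=3: 9523
  i=4: 5583   i=5: 4718   i=6: 1112   i=7: 5781
  i=8: 9257   i=9: 5550   i=10: 8965
Match at i=10, j=32: k = 10·101 + 32 = 1042.

1042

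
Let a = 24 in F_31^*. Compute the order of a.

The order of 24 must divide p − 1 = 30 = 2 · 3 · 5.
Divisors: 1, 2, 3, 5, 6, 10, 15, 30.
Check each in increasing order: 24^1 ≡ 24;  24^2 ≡ 18;  24^3 ≡ 29;  24^5 ≡ 26;  24^6 ≡ 4;  24^10 ≡ 25;  24^15 ≡ 30;  24^30 ≡ 1.
Smallest exponent giving 1 is 30.

30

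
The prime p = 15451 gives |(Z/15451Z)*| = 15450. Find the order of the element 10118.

The order of 10118 must divide p − 1 = 15450 = 2 · 3 · 5^2 · 103.
Divisors: 1, 2, 3, 5, 6, 10, 15, 25, 30, 50, 75, 103, 150, 206, 309, 515, 618, 1030, 1545, 2575, 3090, 5150, 7725, 15450.
Check each in increasing order: 10118^1 ≡ 10118;  10118^2 ≡ 11049;  10118^3 ≡ 5797;  10118^5 ≡ 6658;  10118^6 ≡ 14735;  10118^10 ≡ 45;  10118^15 ≡ 6041;  10118^25 ≡ 9178;  10118^30 ≡ 13870;  10118^50 ≡ 12283;  10118^75 ≡ 2878;  10118^103 ≡ 7127;  10118^150 ≡ 1148;  10118^206 ≡ 6692;  10118^309 ≡ 12098;  10118^515 ≡ 12027;  10118^618 ≡ 9732;  10118^1030 ≡ 11918;  10118^1545 ≡ 14310;  10118^2575 ≡ 13893;  10118^3090 ≡ 3997;  10118^5150 ≡ 1557;  10118^7725 ≡ 1.
Smallest exponent giving 1 is 7725.

7725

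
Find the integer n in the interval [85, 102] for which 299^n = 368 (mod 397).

98

Compute 299^85 mod 397 = 283, then multiply by 299 repeatedly:
  299^85=283  299^86=56  299^87=70  299^88=286  299^89=159
  299^90=298  299^91=174  299^92=19  299^93=123  299^94=253
  299^95=217  299^96=172  299^97=215  299^98=368
Found 368 at exponent 98.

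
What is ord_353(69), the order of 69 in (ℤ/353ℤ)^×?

The order of 69 must divide p − 1 = 352 = 2^5 · 11.
Divisors: 1, 2, 4, 8, 11, 16, 22, 32, 44, 88, 176, 352.
Check each in increasing order: 69^1 ≡ 69;  69^2 ≡ 172;  69^4 ≡ 285;  69^8 ≡ 35;  69^11 ≡ 252;  69^16 ≡ 166;  69^22 ≡ 317;  69^32 ≡ 22;  69^44 ≡ 237;  69^88 ≡ 42;  69^176 ≡ 352;  69^352 ≡ 1.
Smallest exponent giving 1 is 352.

352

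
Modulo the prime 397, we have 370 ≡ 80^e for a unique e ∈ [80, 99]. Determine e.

96

Compute 80^80 mod 397 = 73, then multiply by 80 repeatedly:
  80^80=73  80^81=282  80^82=328  80^83=38  80^84=261
  80^85=236  80^86=221  80^87=212  80^88=286  80^89=251
  80^90=230  80^91=138  80^92=321  80^93=272  80^94=322
  80^95=352  80^96=370
Found 370 at exponent 96.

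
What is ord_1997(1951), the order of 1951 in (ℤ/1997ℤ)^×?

499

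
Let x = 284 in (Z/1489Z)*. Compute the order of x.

The order of 284 must divide p − 1 = 1488 = 2^4 · 3 · 31.
Divisors: 1, 2, 3, 4, 6, 8, 12, 16, 24, 31, 48, 62, 93, 124, 186, 248, 372, 496, 744, 1488.
Check each in increasing order: 284^1 ≡ 284;  284^2 ≡ 250;  284^3 ≡ 1017;  284^4 ≡ 1451;  284^6 ≡ 923;  284^8 ≡ 1444;  284^12 ≡ 221;  284^16 ≡ 536;  284^24 ≡ 1193;  284^31 ≡ 718;  284^48 ≡ 1254;  284^62 ≡ 330;  284^93 ≡ 189;  284^124 ≡ 203;  284^186 ≡ 1474;  284^248 ≡ 1006;  284^372 ≡ 225;  284^496 ≡ 1005;  284^744 ≡ 1488;  284^1488 ≡ 1.
Smallest exponent giving 1 is 1488.

1488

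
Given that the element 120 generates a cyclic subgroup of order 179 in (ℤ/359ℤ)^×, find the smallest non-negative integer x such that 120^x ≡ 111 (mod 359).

157

Baby-step giant-step with m = ceil(sqrt(179)) = 14.
Baby table (120^j mod 359 for j=0..13):
  0:1  1:120  2:40  3:133  4:164  5:294  6:98  7:272
  8:330  9:110  10:276  11:92  12:270  13:90
Giant step factor: 120^(-14) ≡ 12 (mod 359).
Scan 111·12^i mod 359 for i = 0, 1, …:
  i=0: 111   i=1: 255   i=2: 188   i=3: 102
  i=4: 147   i=5: 328   i=6: 346   i=7: 203
  i=8: 282   i=9: 153   i=10: 41   i=11: 133
Match at i=11, j=3: x = 11·14 + 3 = 157.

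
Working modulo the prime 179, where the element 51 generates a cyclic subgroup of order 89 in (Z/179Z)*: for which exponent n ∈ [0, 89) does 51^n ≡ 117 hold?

Successive powers of 51 modulo 179:
  51^0=1  51^1=51  51^2=95  51^3=12  51^4=75  51^5=66
  51^6=144  51^7=5  51^8=76  51^9=117
So 51^9 ≡ 117 (mod 179), giving n = 9.

9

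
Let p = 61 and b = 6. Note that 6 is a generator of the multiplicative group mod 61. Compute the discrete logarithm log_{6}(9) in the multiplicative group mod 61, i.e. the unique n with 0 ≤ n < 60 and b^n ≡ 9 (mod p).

Baby-step giant-step with m = ceil(sqrt(60)) = 8.
Baby table (6^j mod 61 for j=0..7):
  0:1  1:6  2:36  3:33  4:15  5:29  6:52  7:7
Giant step factor: 6^(-8) ≡ 16 (mod 61).
Scan 9·16^i mod 61 for i = 0, 1, …:
  i=0: 9   i=1: 22   i=2: 47   i=3: 20
  i=4: 15
Match at i=4, j=4: n = 4·8 + 4 = 36.

36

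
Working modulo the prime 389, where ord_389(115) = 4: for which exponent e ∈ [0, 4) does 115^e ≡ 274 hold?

Successive powers of 115 modulo 389:
  115^0=1  115^1=115  115^2=388  115^3=274
So 115^3 ≡ 274 (mod 389), giving e = 3.

3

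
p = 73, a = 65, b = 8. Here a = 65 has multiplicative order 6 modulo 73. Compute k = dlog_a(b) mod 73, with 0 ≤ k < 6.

Successive powers of 65 modulo 73:
  65^0=1  65^1=65  65^2=64  65^3=72  65^4=8
So 65^4 ≡ 8 (mod 73), giving k = 4.

4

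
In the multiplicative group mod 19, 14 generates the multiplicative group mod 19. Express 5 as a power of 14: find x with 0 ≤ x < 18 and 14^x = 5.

Successive powers of 14 modulo 19:
  14^0=1  14^1=14  14^2=6  14^3=8  14^4=17  14^5=10
  14^6=7  14^7=3  14^8=4  14^9=18  14^10=5
So 14^10 ≡ 5 (mod 19), giving x = 10.

10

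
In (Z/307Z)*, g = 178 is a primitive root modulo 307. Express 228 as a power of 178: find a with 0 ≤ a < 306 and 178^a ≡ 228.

111

Baby-step giant-step with m = ceil(sqrt(306)) = 18.
Baby table (178^j mod 307 for j=0..17):
  0:1  1:178  2:63  3:162  4:285  5:75  6:149  7:120
  8:177  9:192  10:99  11:123  12:97  13:74  14:278  15:57
  16:15  17:214
Giant step factor: 178^(-18) ≡ 64 (mod 307).
Scan 228·64^i mod 307 for i = 0, 1, …:
  i=0: 228   i=1: 163   i=2: 301   i=3: 230
  i=4: 291   i=5: 204   i=6: 162
Match at i=6, j=3: a = 6·18 + 3 = 111.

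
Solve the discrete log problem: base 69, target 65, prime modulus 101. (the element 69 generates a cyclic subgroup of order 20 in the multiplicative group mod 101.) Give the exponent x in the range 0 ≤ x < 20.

18

Successive powers of 69 modulo 101:
  69^0=1  69^1=69  69^2=14  69^3=57  69^4=95  69^5=91
  69^6=17  69^7=62  69^8=36  69^9=60  69^10=100  69^11=32
  69^12=87  69^13=44  69^14=6  69^15=10  69^16=84  69^17=39
  69^18=65
So 69^18 ≡ 65 (mod 101), giving x = 18.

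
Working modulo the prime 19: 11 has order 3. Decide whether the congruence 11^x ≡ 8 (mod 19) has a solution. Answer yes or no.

no

⟨11⟩ has order 3; its elements mod 19 are {1, 7, 11}.
8 is not in this set.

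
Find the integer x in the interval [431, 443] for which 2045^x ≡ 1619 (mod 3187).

Compute 2045^431 mod 3187 = 1419, then multiply by 2045 repeatedly:
  2045^431=1419  2045^432=1685  2045^433=678  2045^434=165  2045^435=2790
  2045^436=820  2045^437=538  2045^438=695  2045^439=3060  2045^440=1619
Found 1619 at exponent 440.

440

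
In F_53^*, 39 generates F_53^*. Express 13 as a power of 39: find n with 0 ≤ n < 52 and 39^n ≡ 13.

12

Baby-step giant-step with m = ceil(sqrt(52)) = 8.
Baby table (39^j mod 53 for j=0..7):
  0:1  1:39  2:37  3:12  4:44  5:20  6:38  7:51
Giant step factor: 39^(-8) ≡ 36 (mod 53).
Scan 13·36^i mod 53 for i = 0, 1, …:
  i=0: 13   i=1: 44
Match at i=1, j=4: n = 1·8 + 4 = 12.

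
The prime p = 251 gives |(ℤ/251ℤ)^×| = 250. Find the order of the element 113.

5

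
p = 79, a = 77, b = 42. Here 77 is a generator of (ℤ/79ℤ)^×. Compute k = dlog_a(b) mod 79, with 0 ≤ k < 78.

Baby-step giant-step with m = ceil(sqrt(78)) = 9.
Baby table (77^j mod 79 for j=0..8):
  0:1  1:77  2:4  3:71  4:16  5:47  6:64  7:30
  8:19
Giant step factor: 77^(-9) ≡ 27 (mod 79).
Scan 42·27^i mod 79 for i = 0, 1, …:
  i=0: 42   i=1: 28   i=2: 45   i=3: 30
Match at i=3, j=7: k = 3·9 + 7 = 34.

34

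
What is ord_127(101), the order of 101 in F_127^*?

126

The order of 101 must divide p − 1 = 126 = 2 · 3^2 · 7.
Divisors: 1, 2, 3, 6, 7, 9, 14, 18, 21, 42, 63, 126.
Check each in increasing order: 101^1 ≡ 101;  101^2 ≡ 41;  101^3 ≡ 77;  101^6 ≡ 87;  101^7 ≡ 24;  101^9 ≡ 95;  101^14 ≡ 68;  101^18 ≡ 8;  101^21 ≡ 108;  101^42 ≡ 107;  101^63 ≡ 126;  101^126 ≡ 1.
Smallest exponent giving 1 is 126.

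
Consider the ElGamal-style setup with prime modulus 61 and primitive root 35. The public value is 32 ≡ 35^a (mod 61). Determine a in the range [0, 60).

55

Baby-step giant-step with m = ceil(sqrt(60)) = 8.
Baby table (35^j mod 61 for j=0..7):
  0:1  1:35  2:5  3:53  4:25  5:21  6:3  7:44
Giant step factor: 35^(-8) ≡ 57 (mod 61).
Scan 32·57^i mod 61 for i = 0, 1, …:
  i=0: 32   i=1: 55   i=2: 24   i=3: 26
  i=4: 18   i=5: 50   i=6: 44
Match at i=6, j=7: a = 6·8 + 7 = 55.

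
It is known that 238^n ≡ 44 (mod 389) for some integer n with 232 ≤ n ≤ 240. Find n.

Compute 238^232 mod 389 = 42, then multiply by 238 repeatedly:
  238^232=42  238^233=271  238^234=313  238^235=195  238^236=119
  238^237=314  238^238=44
Found 44 at exponent 238.

238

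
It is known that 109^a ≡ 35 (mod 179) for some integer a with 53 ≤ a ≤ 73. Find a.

Compute 109^53 mod 179 = 160, then multiply by 109 repeatedly:
  109^53=160  109^54=77  109^55=159  109^56=147  109^57=92
  109^58=4  109^59=78  109^60=89  109^61=35
Found 35 at exponent 61.

61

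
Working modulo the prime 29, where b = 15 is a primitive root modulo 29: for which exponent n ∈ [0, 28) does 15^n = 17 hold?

7

Successive powers of 15 modulo 29:
  15^0=1  15^1=15  15^2=22  15^3=11  15^4=20  15^5=10
  15^6=5  15^7=17
So 15^7 ≡ 17 (mod 29), giving n = 7.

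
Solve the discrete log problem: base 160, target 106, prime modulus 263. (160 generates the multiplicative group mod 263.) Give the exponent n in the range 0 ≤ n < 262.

Baby-step giant-step with m = ceil(sqrt(262)) = 17.
Baby table (160^j mod 263 for j=0..16):
  0:1  1:160  2:89  3:38  4:31  5:226  6:129  7:126
  8:172  9:168  10:54  11:224  12:72  13:211  14:96  15:106
  16:128
Giant step factor: 160^(-17) ≡ 116 (mod 263).
Scan 106·116^i mod 263 for i = 0, 1, …:
  i=0: 106
Match at i=0, j=15: n = 0·17 + 15 = 15.

15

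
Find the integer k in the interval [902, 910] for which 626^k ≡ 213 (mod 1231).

904

Compute 626^902 mod 1231 = 563, then multiply by 626 repeatedly:
  626^902=563  626^903=372  626^904=213
Found 213 at exponent 904.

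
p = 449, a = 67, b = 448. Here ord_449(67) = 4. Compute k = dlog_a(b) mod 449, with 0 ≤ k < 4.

Successive powers of 67 modulo 449:
  67^0=1  67^1=67  67^2=448
So 67^2 ≡ 448 (mod 449), giving k = 2.

2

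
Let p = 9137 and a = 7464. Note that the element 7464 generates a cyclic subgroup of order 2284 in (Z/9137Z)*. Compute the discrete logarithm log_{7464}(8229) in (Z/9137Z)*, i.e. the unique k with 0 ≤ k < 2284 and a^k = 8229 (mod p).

244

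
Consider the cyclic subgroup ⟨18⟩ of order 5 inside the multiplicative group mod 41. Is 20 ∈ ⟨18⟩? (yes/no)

⟨18⟩ has order 5; its elements mod 41 are {1, 10, 16, 18, 37}.
20 is not in this set.

no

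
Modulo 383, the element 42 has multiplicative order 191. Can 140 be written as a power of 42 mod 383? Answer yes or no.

no

140 ∈ ⟨42⟩ iff 140^191 ≡ 1 (mod 383), since |⟨42⟩| = 191.
140^191 mod 383 = 382.
Since 382 ≠ 1, 140 does not lie in the subgroup.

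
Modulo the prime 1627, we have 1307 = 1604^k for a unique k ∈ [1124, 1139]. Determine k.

1128

Compute 1604^1124 mod 1627 = 649, then multiply by 1604 repeatedly:
  1604^1124=649  1604^1125=1343  1604^1126=24  1604^1127=1075  1604^1128=1307
Found 1307 at exponent 1128.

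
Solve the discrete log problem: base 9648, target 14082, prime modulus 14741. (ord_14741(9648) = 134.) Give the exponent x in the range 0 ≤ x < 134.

70

Baby-step giant-step with m = ceil(sqrt(134)) = 12.
Baby table (9648^j mod 14741 for j=0..11):
  0:1  1:9648  2:9230  3:659  4:4661  5:9278  6:6792  7:5471
  8:11428  9:9405  10:8585  11:13142
Giant step factor: 9648^(-12) ≡ 1632 (mod 14741).
Scan 14082·1632^i mod 14741 for i = 0, 1, …:
  i=0: 14082   i=1: 605   i=2: 14454   i=3: 3328
  i=4: 6608   i=5: 8585
Match at i=5, j=10: x = 5·12 + 10 = 70.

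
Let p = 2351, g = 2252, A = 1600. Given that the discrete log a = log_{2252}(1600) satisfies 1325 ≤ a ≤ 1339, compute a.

1334

Compute 2252^1325 mod 2351 = 862, then multiply by 2252 repeatedly:
  2252^1325=862  2252^1326=1649  2252^1327=1319  2252^1328=1075  2252^1329=1721
  2252^1330=1244  2252^1331=1447  2252^1332=158  2252^1333=815  2252^1334=1600
Found 1600 at exponent 1334.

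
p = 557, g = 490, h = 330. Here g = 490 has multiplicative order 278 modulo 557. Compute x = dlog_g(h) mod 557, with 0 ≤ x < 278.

Baby-step giant-step with m = ceil(sqrt(278)) = 17.
Baby table (490^j mod 557 for j=0..16):
  0:1  1:490  2:33  3:17  4:532  5:4  6:289  7:132
  8:68  9:457  10:16  11:42  12:528  13:272  14:157  15:64
  16:168
Giant step factor: 490^(-17) ≡ 24 (mod 557).
Scan 330·24^i mod 557 for i = 0, 1, …:
  i=0: 330   i=1: 122   i=2: 143   i=3: 90
  i=4: 489   i=5: 39   i=6: 379   i=7: 184
  i=8: 517   i=9: 154   i=10: 354   i=11: 141
  i=12: 42
Match at i=12, j=11: x = 12·17 + 11 = 215.

215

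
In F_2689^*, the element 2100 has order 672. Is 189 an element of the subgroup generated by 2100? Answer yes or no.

yes

189 ∈ ⟨2100⟩ iff 189^672 ≡ 1 (mod 2689), since |⟨2100⟩| = 672.
189^672 mod 2689 = 1.
Since 1 = 1, 189 lies in the subgroup.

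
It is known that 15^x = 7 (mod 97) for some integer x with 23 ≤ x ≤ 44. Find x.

41

Compute 15^23 mod 97 = 5, then multiply by 15 repeatedly:
  15^23=5  15^24=75  15^25=58  15^26=94  15^27=52
  15^28=4  15^29=60  15^30=27  15^31=17  15^32=61
  15^33=42  15^34=48  15^35=41  15^36=33  15^37=10
  15^38=53  15^39=19  15^40=91  15^41=7
Found 7 at exponent 41.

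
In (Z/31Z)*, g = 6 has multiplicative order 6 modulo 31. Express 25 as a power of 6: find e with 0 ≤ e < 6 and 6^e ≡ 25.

4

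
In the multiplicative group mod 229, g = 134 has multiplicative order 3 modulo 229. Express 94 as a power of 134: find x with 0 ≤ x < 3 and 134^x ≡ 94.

2

Successive powers of 134 modulo 229:
  134^0=1  134^1=134  134^2=94
So 134^2 ≡ 94 (mod 229), giving x = 2.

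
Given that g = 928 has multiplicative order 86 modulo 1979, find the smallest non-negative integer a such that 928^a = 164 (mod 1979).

11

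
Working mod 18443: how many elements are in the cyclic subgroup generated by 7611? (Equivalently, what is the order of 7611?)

18442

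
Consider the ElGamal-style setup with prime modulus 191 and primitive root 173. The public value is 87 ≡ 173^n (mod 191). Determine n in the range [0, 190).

89

Baby-step giant-step with m = ceil(sqrt(190)) = 14.
Baby table (173^j mod 191 for j=0..13):
  0:1  1:173  2:133  3:89  4:117  5:186  6:90  7:99
  8:128  9:179  10:25  11:123  12:78  13:124
Giant step factor: 173^(-14) ≡ 156 (mod 191).
Scan 87·156^i mod 191 for i = 0, 1, …:
  i=0: 87   i=1: 11   i=2: 188   i=3: 105
  i=4: 145   i=5: 82   i=6: 186
Match at i=6, j=5: n = 6·14 + 5 = 89.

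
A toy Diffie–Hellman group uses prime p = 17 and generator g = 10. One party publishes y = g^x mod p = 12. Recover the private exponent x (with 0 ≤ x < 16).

Successive powers of 10 modulo 17:
  10^0=1  10^1=10  10^2=15  10^3=14  10^4=4  10^5=6
  10^6=9  10^7=5  10^8=16  10^9=7  10^10=2  10^11=3
  10^12=13  10^13=11  10^14=8  10^15=12
So 10^15 ≡ 12 (mod 17), giving x = 15.

15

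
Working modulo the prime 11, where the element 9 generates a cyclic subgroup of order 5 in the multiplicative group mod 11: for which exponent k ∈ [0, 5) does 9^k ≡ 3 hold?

3

Successive powers of 9 modulo 11:
  9^0=1  9^1=9  9^2=4  9^3=3
So 9^3 ≡ 3 (mod 11), giving k = 3.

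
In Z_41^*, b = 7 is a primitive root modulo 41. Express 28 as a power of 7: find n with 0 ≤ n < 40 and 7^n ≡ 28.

29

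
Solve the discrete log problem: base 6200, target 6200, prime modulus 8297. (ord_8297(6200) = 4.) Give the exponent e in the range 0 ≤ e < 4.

Successive powers of 6200 modulo 8297:
  6200^0=1  6200^1=6200
So 6200^1 ≡ 6200 (mod 8297), giving e = 1.

1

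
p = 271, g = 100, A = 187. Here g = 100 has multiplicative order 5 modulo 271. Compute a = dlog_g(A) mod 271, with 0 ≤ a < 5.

4

Successive powers of 100 modulo 271:
  100^0=1  100^1=100  100^2=244  100^3=10  100^4=187
So 100^4 ≡ 187 (mod 271), giving a = 4.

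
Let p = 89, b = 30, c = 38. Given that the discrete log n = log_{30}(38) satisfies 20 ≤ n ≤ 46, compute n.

Compute 30^20 mod 89 = 50, then multiply by 30 repeatedly:
  30^20=50  30^21=76  30^22=55  30^23=48  30^24=16
  30^25=35  30^26=71  30^27=83  30^28=87  30^29=29
  30^30=69  30^31=23  30^32=67  30^33=52  30^34=47
  30^35=75  30^36=25  30^37=38
Found 38 at exponent 37.

37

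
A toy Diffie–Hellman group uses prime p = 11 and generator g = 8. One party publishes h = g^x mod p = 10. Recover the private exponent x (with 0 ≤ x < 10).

5

Successive powers of 8 modulo 11:
  8^0=1  8^1=8  8^2=9  8^3=6  8^4=4  8^5=10
So 8^5 ≡ 10 (mod 11), giving x = 5.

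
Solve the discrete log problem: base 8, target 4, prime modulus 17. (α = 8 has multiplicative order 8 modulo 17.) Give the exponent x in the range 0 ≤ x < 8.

Successive powers of 8 modulo 17:
  8^0=1  8^1=8  8^2=13  8^3=2  8^4=16  8^5=9
  8^6=4
So 8^6 ≡ 4 (mod 17), giving x = 6.

6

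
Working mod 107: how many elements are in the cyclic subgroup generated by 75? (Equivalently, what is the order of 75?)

The order of 75 must divide p − 1 = 106 = 2 · 53.
Divisors: 1, 2, 53, 106.
Check each in increasing order: 75^1 ≡ 75;  75^2 ≡ 61;  75^53 ≡ 1.
Smallest exponent giving 1 is 53.

53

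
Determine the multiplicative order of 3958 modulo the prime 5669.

5668

The order of 3958 must divide p − 1 = 5668 = 2^2 · 13 · 109.
Divisors: 1, 2, 4, 13, 26, 52, 109, 218, 436, 1417, 2834, 5668.
Check each in increasing order: 3958^1 ≡ 3958;  3958^2 ≡ 2317;  3958^4 ≡ 5615;  3958^13 ≡ 1679;  3958^26 ≡ 1548;  3958^52 ≡ 3986;  3958^109 ≡ 2810;  3958^218 ≡ 4852;  3958^436 ≡ 4216;  3958^1417 ≡ 4623;  3958^2834 ≡ 5668;  3958^5668 ≡ 1.
Smallest exponent giving 1 is 5668.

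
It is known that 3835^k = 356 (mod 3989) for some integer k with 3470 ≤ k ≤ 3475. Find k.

3474

Compute 3835^3470 mod 3989 = 2179, then multiply by 3835 repeatedly:
  3835^3470=2179  3835^3471=3499  3835^3472=3658  3835^3473=3106  3835^3474=356
Found 356 at exponent 3474.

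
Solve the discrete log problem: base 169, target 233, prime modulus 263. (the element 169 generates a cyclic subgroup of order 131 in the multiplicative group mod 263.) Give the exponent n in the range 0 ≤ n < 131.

3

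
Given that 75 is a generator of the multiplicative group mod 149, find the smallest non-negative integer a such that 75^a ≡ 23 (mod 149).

53

Baby-step giant-step with m = ceil(sqrt(148)) = 13.
Baby table (75^j mod 149 for j=0..12):
  0:1  1:75  2:112  3:56  4:28  5:14  6:7  7:78
  8:39  9:94  10:47  11:98  12:49
Giant step factor: 75^(-13) ≡ 146 (mod 149).
Scan 23·146^i mod 149 for i = 0, 1, …:
  i=0: 23   i=1: 80   i=2: 58   i=3: 124
  i=4: 75
Match at i=4, j=1: a = 4·13 + 1 = 53.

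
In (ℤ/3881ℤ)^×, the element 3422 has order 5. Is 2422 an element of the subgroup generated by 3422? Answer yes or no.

no

⟨3422⟩ has order 5; its elements mod 3881 are {1, 298, 1107, 2934, 3422}.
2422 is not in this set.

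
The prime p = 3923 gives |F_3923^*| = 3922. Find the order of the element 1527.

The order of 1527 must divide p − 1 = 3922 = 2 · 37 · 53.
Divisors: 1, 2, 37, 53, 74, 106, 1961, 3922.
Check each in increasing order: 1527^1 ≡ 1527;  1527^2 ≡ 1467;  1527^37 ≡ 378;  1527^53 ≡ 216;  1527^74 ≡ 1656;  1527^106 ≡ 3503;  1527^1961 ≡ 3922;  1527^3922 ≡ 1.
Smallest exponent giving 1 is 3922.

3922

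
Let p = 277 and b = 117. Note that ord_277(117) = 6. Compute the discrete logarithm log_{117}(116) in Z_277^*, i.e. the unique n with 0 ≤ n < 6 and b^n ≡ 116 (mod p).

2

Successive powers of 117 modulo 277:
  117^0=1  117^1=117  117^2=116
So 117^2 ≡ 116 (mod 277), giving n = 2.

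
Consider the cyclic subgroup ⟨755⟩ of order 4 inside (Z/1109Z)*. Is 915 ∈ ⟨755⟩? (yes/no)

915 ∈ ⟨755⟩ iff 915^4 ≡ 1 (mod 1109), since |⟨755⟩| = 4.
915^4 mod 1109 = 464.
Since 464 ≠ 1, 915 does not lie in the subgroup.

no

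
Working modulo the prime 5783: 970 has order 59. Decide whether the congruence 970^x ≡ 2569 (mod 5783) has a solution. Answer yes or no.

no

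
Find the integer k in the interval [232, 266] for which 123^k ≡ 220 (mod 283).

251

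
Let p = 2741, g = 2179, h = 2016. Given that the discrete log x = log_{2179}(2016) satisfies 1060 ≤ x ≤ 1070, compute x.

Compute 2179^1060 mod 2741 = 233, then multiply by 2179 repeatedly:
  2179^1060=233  2179^1061=622  2179^1062=1284  2179^1063=2016
Found 2016 at exponent 1063.

1063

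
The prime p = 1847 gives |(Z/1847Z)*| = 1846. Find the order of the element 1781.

1846

The order of 1781 must divide p − 1 = 1846 = 2 · 13 · 71.
Divisors: 1, 2, 13, 26, 71, 142, 923, 1846.
Check each in increasing order: 1781^1 ≡ 1781;  1781^2 ≡ 662;  1781^13 ≡ 1253;  1781^26 ≡ 59;  1781^71 ≡ 931;  1781^142 ≡ 518;  1781^923 ≡ 1846;  1781^1846 ≡ 1.
Smallest exponent giving 1 is 1846.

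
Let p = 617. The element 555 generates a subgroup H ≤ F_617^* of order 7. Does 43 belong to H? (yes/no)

no

43 ∈ ⟨555⟩ iff 43^7 ≡ 1 (mod 617), since |⟨555⟩| = 7.
43^7 mod 617 = 273.
Since 273 ≠ 1, 43 does not lie in the subgroup.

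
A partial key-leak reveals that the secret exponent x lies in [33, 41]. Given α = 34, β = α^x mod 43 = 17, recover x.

40

Compute 34^33 mod 43 = 27, then multiply by 34 repeatedly:
  34^33=27  34^34=15  34^35=37  34^36=11  34^37=30
  34^38=31  34^39=22  34^40=17
Found 17 at exponent 40.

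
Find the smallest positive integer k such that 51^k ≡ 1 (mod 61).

The order of 51 must divide p − 1 = 60 = 2^2 · 3 · 5.
Divisors: 1, 2, 3, 4, 5, 6, 10, 12, 15, 20, 30, 60.
Check each in increasing order: 51^1 ≡ 51;  51^2 ≡ 39;  51^3 ≡ 37;  51^4 ≡ 57;  51^5 ≡ 40;  51^6 ≡ 27;  51^10 ≡ 14;  51^12 ≡ 58;  51^15 ≡ 11;  51^20 ≡ 13;  51^30 ≡ 60;  51^60 ≡ 1.
Smallest exponent giving 1 is 60.

60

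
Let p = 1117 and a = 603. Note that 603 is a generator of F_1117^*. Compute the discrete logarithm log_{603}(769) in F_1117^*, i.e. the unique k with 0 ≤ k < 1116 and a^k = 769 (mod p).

Baby-step giant-step with m = ceil(sqrt(1116)) = 34.
Baby table (603^j mod 1117 for j=0..33):
  0:1  1:603  2:584  3:297  4:371  5:313  6:1083  7:721
  8:250  9:1072  10:790  11:528  12:39  13:60  14:436  15:413
  16:1065  17:1037  18:908  19:194  20:814  21:479  22:651  23:486
  24:404  25:106  26:249  27:469  28:206  29:231  30:785  31:864
  32:470  33:809
Giant step factor: 603^(-34) ≡ 270 (mod 1117).
Scan 769·270^i mod 1117 for i = 0, 1, …:
  i=0: 769   i=1: 985   i=2: 104   i=3: 155
  i=4: 521   i=5: 1045   i=6: 666   i=7: 1100
  i=8: 995   i=9: 570     …   i=28: 378
  i=29: 413
Match at i=29, j=15: k = 29·34 + 15 = 1001.

1001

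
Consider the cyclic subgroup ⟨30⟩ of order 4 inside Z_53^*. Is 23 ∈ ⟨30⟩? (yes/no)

yes

23 ∈ ⟨30⟩ iff 23^4 ≡ 1 (mod 53), since |⟨30⟩| = 4.
23^4 mod 53 = 1.
Since 1 = 1, 23 lies in the subgroup.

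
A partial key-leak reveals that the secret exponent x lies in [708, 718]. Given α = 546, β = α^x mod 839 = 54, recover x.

714

Compute 546^708 mod 839 = 190, then multiply by 546 repeatedly:
  546^708=190  546^709=543  546^710=311  546^711=328  546^712=381
  546^713=793  546^714=54
Found 54 at exponent 714.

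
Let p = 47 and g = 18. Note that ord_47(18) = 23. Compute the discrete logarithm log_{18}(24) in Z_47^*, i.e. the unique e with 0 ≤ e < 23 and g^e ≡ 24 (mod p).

10

Successive powers of 18 modulo 47:
  18^0=1  18^1=18  18^2=42  18^3=4  18^4=25  18^5=27
  18^6=16  18^7=6  18^8=14  18^9=17  18^10=24
So 18^10 ≡ 24 (mod 47), giving e = 10.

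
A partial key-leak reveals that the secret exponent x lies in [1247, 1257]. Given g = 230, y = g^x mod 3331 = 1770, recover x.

1249

Compute 230^1247 mod 3331 = 46, then multiply by 230 repeatedly:
  230^1247=46  230^1248=587  230^1249=1770
Found 1770 at exponent 1249.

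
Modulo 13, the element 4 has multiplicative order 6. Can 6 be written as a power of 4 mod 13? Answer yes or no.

no

6 ∈ ⟨4⟩ iff 6^6 ≡ 1 (mod 13), since |⟨4⟩| = 6.
6^6 mod 13 = 12.
Since 12 ≠ 1, 6 does not lie in the subgroup.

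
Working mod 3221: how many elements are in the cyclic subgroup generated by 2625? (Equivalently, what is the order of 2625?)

644

The order of 2625 must divide p − 1 = 3220 = 2^2 · 5 · 7 · 23.
Divisors: 1, 2, 4, 5, 7, 10, 14, 20, 23, 28, 35, 46, 70, 92, 115, 140, 161, 230, 322, 460, 644, 805, 1610, 3220.
Check each in increasing order: 2625^1 ≡ 2625;  2625^2 ≡ 906;  2625^4 ≡ 2702;  2625^5 ≡ 108;  2625^7 ≡ 1218;  2625^10 ≡ 2001;  2625^14 ≡ 1864;  2625^20 ≡ 298;  2625^23 ≡ 1870;  2625^28 ≡ 2258;  2625^35 ≡ 2731;  2625^46 ≡ 2115;  2625^70 ≡ 1746;  2625^92 ≡ 2477;  2625^115 ≡ 192;  2625^140 ≡ 1450;  2625^161 ≡ 234;  2625^230 ≡ 1433;  2625^322 ≡ 3220;  2625^460 ≡ 1712;  2625^644 ≡ 1.
Smallest exponent giving 1 is 644.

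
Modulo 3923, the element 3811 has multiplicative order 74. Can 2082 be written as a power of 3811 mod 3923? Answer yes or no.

no

2082 ∈ ⟨3811⟩ iff 2082^74 ≡ 1 (mod 3923), since |⟨3811⟩| = 74.
2082^74 mod 3923 = 2278.
Since 2278 ≠ 1, 2082 does not lie in the subgroup.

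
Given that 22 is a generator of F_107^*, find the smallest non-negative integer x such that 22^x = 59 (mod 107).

Baby-step giant-step with m = ceil(sqrt(106)) = 11.
Baby table (22^j mod 107 for j=0..10):
  0:1  1:22  2:56  3:55  4:33  5:84  6:29  7:103
  8:19  9:97  10:101
Giant step factor: 22^(-11) ≡ 77 (mod 107).
Scan 59·77^i mod 107 for i = 0, 1, …:
  i=0: 59   i=1: 49   i=2: 28   i=3: 16
  i=4: 55
Match at i=4, j=3: x = 4·11 + 3 = 47.

47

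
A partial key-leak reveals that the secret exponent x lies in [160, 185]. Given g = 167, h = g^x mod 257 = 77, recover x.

177

Compute 167^160 mod 257 = 193, then multiply by 167 repeatedly:
  167^160=193  167^161=106  167^162=226  167^163=220  167^164=246
  167^165=219  167^166=79  167^167=86  167^168=227  167^169=130
  167^170=122  167^171=71  167^172=35  167^173=191  167^174=29
  167^175=217  167^176=2  167^177=77
Found 77 at exponent 177.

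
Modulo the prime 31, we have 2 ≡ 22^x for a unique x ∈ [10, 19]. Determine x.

Compute 22^10 mod 31 = 5, then multiply by 22 repeatedly:
  22^10=5  22^11=17  22^12=2
Found 2 at exponent 12.

12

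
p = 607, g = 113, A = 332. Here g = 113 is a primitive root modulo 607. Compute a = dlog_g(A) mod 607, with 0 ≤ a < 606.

Baby-step giant-step with m = ceil(sqrt(606)) = 25.
Baby table (113^j mod 607 for j=0..24):
  0:1  1:113  2:22  3:58  4:484  5:62  6:329  7:150
  8:561  9:265  10:202  11:367  12:195  13:183  14:41  15:384
  16:295  17:557  18:420  19:114  20:135  21:80  22:542  23:546
  24:391
Giant step factor: 113^(-25) ≡ 147 (mod 607).
Scan 332·147^i mod 607 for i = 0, 1, …:
  i=0: 332   i=1: 244   i=2: 55   i=3: 194
  i=4: 596   i=5: 204   i=6: 245   i=7: 202
Match at i=7, j=10: a = 7·25 + 10 = 185.

185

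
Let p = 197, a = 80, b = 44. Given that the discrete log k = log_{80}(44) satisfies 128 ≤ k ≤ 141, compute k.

131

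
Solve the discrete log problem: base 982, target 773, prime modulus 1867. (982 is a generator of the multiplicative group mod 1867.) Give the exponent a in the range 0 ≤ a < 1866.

1020

Baby-step giant-step with m = ceil(sqrt(1866)) = 44.
Baby table (982^j mod 1867 for j=0..43):
  0:1  1:982  2:952  3:1364  4:809  5:963  6:964  7:79
  8:1031  9:528  10:1337  11:433  12:1397  13:1476  14:640  15:1168
  16:638  17:1071  18:601  19:210  20:850  21:151  22:789  23:1860
  24:594  25:804  26:1654  27:1805  28:727  29:720  30:1314  31:251
  32:38  33:1843  34:703  35:1423  36:870  37:1121  38:1159  39:1135
  40:1838  41:1394  42:397  43:1518
Giant step factor: 982^(-44) ≡ 1353 (mod 1867).
Scan 773·1353^i mod 1867 for i = 0, 1, …:
  i=0: 773   i=1: 349   i=2: 1713   i=3: 742
  i=4: 1347   i=5: 299   i=6: 1275   i=7: 1834
  i=8: 159   i=9: 422     …   i=22: 561
  i=23: 1031
Match at i=23, j=8: a = 23·44 + 8 = 1020.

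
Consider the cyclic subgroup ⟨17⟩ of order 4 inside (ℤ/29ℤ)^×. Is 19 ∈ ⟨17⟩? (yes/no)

⟨17⟩ has order 4; its elements mod 29 are {1, 12, 17, 28}.
19 is not in this set.

no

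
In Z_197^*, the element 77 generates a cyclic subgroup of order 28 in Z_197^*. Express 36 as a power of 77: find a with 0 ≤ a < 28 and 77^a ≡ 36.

20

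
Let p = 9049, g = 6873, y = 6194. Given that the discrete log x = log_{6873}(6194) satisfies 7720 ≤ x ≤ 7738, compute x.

7728

Compute 6873^7720 mod 9049 = 152, then multiply by 6873 repeatedly:
  6873^7720=152  6873^7721=4061  6873^7722=4137  6873^7723=1643  6873^7724=8236
  6873^7725=4533  6873^7726=8651  6873^7727=6393  6873^7728=6194
Found 6194 at exponent 7728.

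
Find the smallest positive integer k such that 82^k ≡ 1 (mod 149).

74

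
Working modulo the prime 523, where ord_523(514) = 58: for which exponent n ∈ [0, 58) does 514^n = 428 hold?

Successive powers of 514 modulo 523:
  514^0=1  514^1=514  514^2=81  514^3=317  514^4=285  514^5=50
  514^6=73  514^7=389  514^8=160  514^9=129  514^10=408  514^11=512
  514^12=99  514^13=155  514^14=174  514^15=3  514^16=496  514^17=243
  514^18=428
So 514^18 ≡ 428 (mod 523), giving n = 18.

18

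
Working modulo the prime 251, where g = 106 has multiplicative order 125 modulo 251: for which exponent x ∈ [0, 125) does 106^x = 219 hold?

100

Baby-step giant-step with m = ceil(sqrt(125)) = 12.
Baby table (106^j mod 251 for j=0..11):
  0:1  1:106  2:192  3:21  4:218  5:16  6:190  7:60
  8:85  9:225  10:5  11:28
Giant step factor: 106^(-12) ≡ 154 (mod 251).
Scan 219·154^i mod 251 for i = 0, 1, …:
  i=0: 219   i=1: 92   i=2: 112   i=3: 180
  i=4: 110   i=5: 123   i=6: 117   i=7: 197
  i=8: 218
Match at i=8, j=4: x = 8·12 + 4 = 100.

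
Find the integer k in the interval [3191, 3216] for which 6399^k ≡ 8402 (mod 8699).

3192

Compute 6399^3191 mod 8699 = 367, then multiply by 6399 repeatedly:
  6399^3191=367  6399^3192=8402
Found 8402 at exponent 3192.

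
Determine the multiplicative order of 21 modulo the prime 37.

18

The order of 21 must divide p − 1 = 36 = 2^2 · 3^2.
Divisors: 1, 2, 3, 4, 6, 9, 12, 18, 36.
Check each in increasing order: 21^1 ≡ 21;  21^2 ≡ 34;  21^3 ≡ 11;  21^4 ≡ 9;  21^6 ≡ 10;  21^9 ≡ 36;  21^12 ≡ 26;  21^18 ≡ 1.
Smallest exponent giving 1 is 18.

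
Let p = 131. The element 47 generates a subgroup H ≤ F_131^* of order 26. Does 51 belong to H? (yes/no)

yes

51 ∈ ⟨47⟩ iff 51^26 ≡ 1 (mod 131), since |⟨47⟩| = 26.
51^26 mod 131 = 1.
Since 1 = 1, 51 lies in the subgroup.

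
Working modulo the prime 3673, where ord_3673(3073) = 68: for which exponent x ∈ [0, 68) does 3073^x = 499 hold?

Baby-step giant-step with m = ceil(sqrt(68)) = 9.
Baby table (3073^j mod 3673 for j=0..8):
  0:1  1:3073  2:46  3:1784  4:2116  5:1258  6:1838  7:2773
  8:69
Giant step factor: 3073^(-9) ≡ 1201 (mod 3673).
Scan 499·1201^i mod 3673 for i = 0, 1, …:
  i=0: 499   i=1: 600   i=2: 692   i=3: 994
  i=4: 69
Match at i=4, j=8: x = 4·9 + 8 = 44.

44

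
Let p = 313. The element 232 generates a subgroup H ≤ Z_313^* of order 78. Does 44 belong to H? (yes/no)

yes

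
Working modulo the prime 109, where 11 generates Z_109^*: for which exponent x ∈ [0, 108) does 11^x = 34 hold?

Baby-step giant-step with m = ceil(sqrt(108)) = 11.
Baby table (11^j mod 109 for j=0..10):
  0:1  1:11  2:12  3:23  4:35  5:58  6:93  7:42
  8:26  9:68  10:94
Giant step factor: 11^(-11) ≡ 72 (mod 109).
Scan 34·72^i mod 109 for i = 0, 1, …:
  i=0: 34   i=1: 50   i=2: 3   i=3: 107
  i=4: 74   i=5: 96   i=6: 45   i=7: 79
  i=8: 20   i=9: 23
Match at i=9, j=3: x = 9·11 + 3 = 102.

102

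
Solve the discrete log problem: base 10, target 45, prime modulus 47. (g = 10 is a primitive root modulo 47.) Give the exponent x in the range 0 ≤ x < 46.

7

Successive powers of 10 modulo 47:
  10^0=1  10^1=10  10^2=6  10^3=13  10^4=36  10^5=31
  10^6=28  10^7=45
So 10^7 ≡ 45 (mod 47), giving x = 7.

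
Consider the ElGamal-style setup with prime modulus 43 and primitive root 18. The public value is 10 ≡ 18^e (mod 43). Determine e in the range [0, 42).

Baby-step giant-step with m = ceil(sqrt(42)) = 7.
Baby table (18^j mod 43 for j=0..6):
  0:1  1:18  2:23  3:27  4:13  5:19  6:41
Giant step factor: 18^(-7) ≡ 37 (mod 43).
Scan 10·37^i mod 43 for i = 0, 1, …:
  i=0: 10   i=1: 26   i=2: 16   i=3: 33
  i=4: 17   i=5: 27
Match at i=5, j=3: e = 5·7 + 3 = 38.

38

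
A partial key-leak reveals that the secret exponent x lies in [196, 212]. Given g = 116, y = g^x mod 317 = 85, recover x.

210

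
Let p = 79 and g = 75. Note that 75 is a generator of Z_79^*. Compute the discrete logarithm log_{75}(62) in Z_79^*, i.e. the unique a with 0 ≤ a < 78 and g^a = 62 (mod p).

66

Baby-step giant-step with m = ceil(sqrt(78)) = 9.
Baby table (75^j mod 79 for j=0..8):
  0:1  1:75  2:16  3:15  4:19  5:3  6:67  7:48
  8:45
Giant step factor: 75^(-9) ≡ 61 (mod 79).
Scan 62·61^i mod 79 for i = 0, 1, …:
  i=0: 62   i=1: 69   i=2: 22   i=3: 78
  i=4: 18   i=5: 71   i=6: 65   i=7: 15
Match at i=7, j=3: a = 7·9 + 3 = 66.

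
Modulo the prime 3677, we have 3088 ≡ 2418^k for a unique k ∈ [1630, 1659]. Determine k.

Compute 2418^1630 mod 3677 = 779, then multiply by 2418 repeatedly:
  2418^1630=779  2418^1631=998  2418^1632=1052  2418^1633=2929  2418^1634=420
  2418^1635=708  2418^1636=2139  2418^1637=2240  2418^1638=99  2418^1639=377
  2418^1640=3367  2418^1641=528  2418^1642=785  2418^1643=798  2418^1644=2816
  2418^1645=2961  2418^1646=579  2418^1647=2762  2418^1648=1084  2418^1649=3088
Found 3088 at exponent 1649.

1649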